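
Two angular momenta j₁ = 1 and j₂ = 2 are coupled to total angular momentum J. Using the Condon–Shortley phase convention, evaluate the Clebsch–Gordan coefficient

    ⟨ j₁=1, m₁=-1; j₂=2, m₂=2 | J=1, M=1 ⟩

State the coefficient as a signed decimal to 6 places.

+0.774597  (= +√(3/5))

√[3·2!0!2!/5! · 0!2!4!0!2!0!] = √(48/5)
  +(−1)^2/∏(2,0,0,2,0,0)! = 1/4  (running 1/4)
⟨..|..⟩ = √(48/5)·(1/4) = +0.774597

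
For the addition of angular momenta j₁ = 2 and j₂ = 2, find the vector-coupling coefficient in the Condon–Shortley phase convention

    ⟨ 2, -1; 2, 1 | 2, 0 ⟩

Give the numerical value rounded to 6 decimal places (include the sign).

+√(1/14) ≈ +0.267261

√[5·2!2!2!/7! · 1!3!3!1!2!2!] = √(8/7)
  +(−1)^1/∏(1,1,2,2,0,0)! = -1/4  (running -1/4)
  +(−1)^2/∏(2,0,1,1,1,1)! = 1/2  (running 1/4)
⟨..|..⟩ = √(8/7)·(1/4) = +0.267261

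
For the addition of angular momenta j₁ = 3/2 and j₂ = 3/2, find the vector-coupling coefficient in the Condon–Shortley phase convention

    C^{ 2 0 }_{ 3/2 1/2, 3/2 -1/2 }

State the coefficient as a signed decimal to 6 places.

√[5·1!2!2!/6! · 2!1!1!2!2!2!] = √(4/9)
  +(−1)^0/∏(0,1,1,1,1,1)! = 1  (running 1)
  +(−1)^1/∏(1,0,0,0,2,2)! = -1/4  (running 3/4)
⟨..|..⟩ = √(4/9)·(3/4) = +0.500000

+√(1/4) ≈ +0.500000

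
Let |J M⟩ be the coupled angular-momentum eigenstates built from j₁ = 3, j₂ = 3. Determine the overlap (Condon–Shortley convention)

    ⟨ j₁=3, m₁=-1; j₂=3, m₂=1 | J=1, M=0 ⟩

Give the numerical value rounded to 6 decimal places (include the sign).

−√(1/28) ≈ -0.188982

√[3·5!1!1!/8! · 2!4!4!2!1!1!] = √(144/7)
  +(−1)^3/∏(3,2,1,1,0,0)! = -1/12  (running -1/12)
  +(−1)^4/∏(4,1,0,0,1,1)! = 1/24  (running -1/24)
⟨..|..⟩ = √(144/7)·(-1/24) = -0.188982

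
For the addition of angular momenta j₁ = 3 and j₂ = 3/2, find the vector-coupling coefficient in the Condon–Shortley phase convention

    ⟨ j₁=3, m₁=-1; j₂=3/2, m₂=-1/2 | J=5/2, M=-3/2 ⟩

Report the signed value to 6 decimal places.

-0.591608  (= −√(7/20))

triangle: 2!×4!×1!/8! = 48/40320
(j±m)!: 2!×4!×1!×2!×1!×4! = 2304
prefactor² = (2J+1)×Δ×N² = 576/35
  k=0: +1/(0!×2!×4!×1!×0!×0!) = 1/48
  k=1: −1/(1!×1!×3!×0!×1!×1!) = -1/6
Σ = -7/48  ⇒  CG² = 576/35×(-7/48)² = 7/20
CG = −√(7/20) = -0.591608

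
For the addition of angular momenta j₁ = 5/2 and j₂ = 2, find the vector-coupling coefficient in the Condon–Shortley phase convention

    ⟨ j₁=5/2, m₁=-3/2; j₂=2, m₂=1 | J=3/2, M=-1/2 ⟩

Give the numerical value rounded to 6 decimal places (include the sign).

√[4·3!2!1!/7! · 1!4!3!1!1!2!] = √(96/35)
  +(−1)^2/∏(2,1,2,1,0,0)! = 1/4  (running 1/4)
  +(−1)^3/∏(3,0,1,0,1,1)! = -1/6  (running 1/12)
⟨..|..⟩ = √(96/35)·(1/12) = +0.138013

+0.138013  (= +√(2/105))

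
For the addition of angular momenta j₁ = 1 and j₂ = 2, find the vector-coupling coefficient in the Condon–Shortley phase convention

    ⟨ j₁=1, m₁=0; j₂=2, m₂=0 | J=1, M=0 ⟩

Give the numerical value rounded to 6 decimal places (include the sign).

j₁+j₂−J=2  J+j₁−j₂=0  J−j₁+j₂=2  j₁+j₂+J+1=5
(j₁±m₁, j₂±m₂, J±M) = (1,1,2,2,1,1)
P² = 2/5
sum k=1..1:
  [1] −1/1 = -1
S = -1
C² = P²·S² = 2/5 ; C = -0.632456

−√(2/5) ≈ -0.632456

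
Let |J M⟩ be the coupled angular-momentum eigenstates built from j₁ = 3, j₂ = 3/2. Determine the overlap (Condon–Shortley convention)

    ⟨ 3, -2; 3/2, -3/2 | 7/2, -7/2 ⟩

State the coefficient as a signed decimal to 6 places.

√[8·1!5!2!/9! · 1!5!0!3!0!7!] = √(19200)
  +(−1)^0/∏(0,1,5,0,0,2)! = 1/240  (running 1/240)
⟨..|..⟩ = √(19200)·(1/240) = +0.577350

+0.577350  (= +√(1/3))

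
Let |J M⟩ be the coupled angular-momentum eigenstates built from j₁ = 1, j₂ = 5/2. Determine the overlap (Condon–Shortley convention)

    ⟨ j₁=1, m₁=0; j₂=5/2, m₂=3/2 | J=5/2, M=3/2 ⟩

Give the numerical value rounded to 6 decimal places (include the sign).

−√(9/35) ≈ -0.507093

√[6·1!1!4!/7! · 1!1!4!1!4!1!] = √(576/35)
  +(−1)^0/∏(0,1,1,4,0,0)! = 1/24  (running 1/24)
  +(−1)^1/∏(1,0,0,3,1,1)! = -1/6  (running -1/8)
⟨..|..⟩ = √(576/35)·(-1/8) = -0.507093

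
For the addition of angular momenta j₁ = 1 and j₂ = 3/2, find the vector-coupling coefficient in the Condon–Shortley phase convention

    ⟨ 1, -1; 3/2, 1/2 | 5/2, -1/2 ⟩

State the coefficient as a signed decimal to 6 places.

+√(3/10) = +0.547723

j₁+j₂−J=0  J+j₁−j₂=2  J−j₁+j₂=3  j₁+j₂+J+1=6
(j₁±m₁, j₂±m₂, J±M) = (0,2,2,1,2,3)
P² = 24/5
sum k=0..0:
  [0] +1/4 = 1/4
S = 1/4
C² = P²·S² = 3/10 ; C = +0.547723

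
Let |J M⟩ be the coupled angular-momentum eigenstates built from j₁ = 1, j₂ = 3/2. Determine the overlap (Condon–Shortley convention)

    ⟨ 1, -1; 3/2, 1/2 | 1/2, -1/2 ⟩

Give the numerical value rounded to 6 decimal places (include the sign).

+√(1/6) ≈ +0.408248

triangle: 2!*0!*1!/4! = 2/24
(j±m)!: 0!*2!*2!*1!*0!*1! = 4
prefactor² = (2J+1)*Δ*N² = 2/3
  k=2: +1/(2!*0!*0!*0!*0!*1!) = 1/2
Σ = 1/2  ⇒  CG² = 2/3*1/2² = 1/6
CG = +√(1/6) = +0.408248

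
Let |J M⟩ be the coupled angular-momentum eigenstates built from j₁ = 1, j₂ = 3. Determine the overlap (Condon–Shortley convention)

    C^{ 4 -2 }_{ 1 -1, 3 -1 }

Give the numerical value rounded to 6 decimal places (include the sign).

triangle: 0!×2!×6!/9! = 1440/362880
(j±m)!: 0!×2!×2!×4!×2!×6! = 138240
prefactor² = (2J+1)×Δ×N² = 34560/7
  k=0: +1/(0!×0!×2!×2!×0!×4!) = 1/96
Σ = 1/96  ⇒  CG² = 34560/7×1/96² = 15/28
CG = +√(15/28) = +0.731925

+√(15/28) = +0.731925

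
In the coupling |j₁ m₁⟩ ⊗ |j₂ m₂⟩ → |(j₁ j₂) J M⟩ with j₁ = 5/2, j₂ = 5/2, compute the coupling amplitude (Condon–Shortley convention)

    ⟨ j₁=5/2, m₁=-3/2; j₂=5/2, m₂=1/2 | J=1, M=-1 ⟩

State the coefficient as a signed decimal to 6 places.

−√(8/35) ≈ -0.478091

j₁+j₂−J=4  J+j₁−j₂=1  J−j₁+j₂=1  j₁+j₂+J+1=7
(j₁±m₁, j₂±m₂, J±M) = (1,4,3,2,0,2)
P² = 288/35
sum k=3..3:
  [3] −1/6 = -1/6
S = -1/6
C² = P²·S² = 8/35 ; C = -0.478091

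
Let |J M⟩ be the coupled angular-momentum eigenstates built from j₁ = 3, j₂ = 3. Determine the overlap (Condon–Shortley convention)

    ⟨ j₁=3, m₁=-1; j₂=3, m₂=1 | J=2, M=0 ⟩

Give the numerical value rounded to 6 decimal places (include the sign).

√[5·4!2!2!/9! · 2!4!4!2!2!2!] = √(256/21)
  +(−1)^2/∏(2,2,2,2,0,0)! = 1/16  (running 1/16)
  +(−1)^3/∏(3,1,1,1,1,1)! = -1/6  (running -5/48)
  +(−1)^4/∏(4,0,0,0,2,2)! = 1/96  (running -3/32)
⟨..|..⟩ = √(256/21)·(-3/32) = -0.327327

-0.327327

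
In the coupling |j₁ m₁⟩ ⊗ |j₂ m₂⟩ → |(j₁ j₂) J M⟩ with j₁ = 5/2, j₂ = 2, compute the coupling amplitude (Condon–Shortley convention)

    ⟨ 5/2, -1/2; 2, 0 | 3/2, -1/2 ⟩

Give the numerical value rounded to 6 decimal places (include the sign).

+0.239046  (= +√(2/35))

j₁+j₂−J=3  J+j₁−j₂=2  J−j₁+j₂=1  j₁+j₂+J+1=7
(j₁±m₁, j₂±m₂, J±M) = (2,3,2,2,1,2)
P² = 32/35
sum k=1..2:
  [1] −1/4 = -1/4
  [2] +1/2 = 1/2
S = 1/4
C² = P²·S² = 2/35 ; C = +0.239046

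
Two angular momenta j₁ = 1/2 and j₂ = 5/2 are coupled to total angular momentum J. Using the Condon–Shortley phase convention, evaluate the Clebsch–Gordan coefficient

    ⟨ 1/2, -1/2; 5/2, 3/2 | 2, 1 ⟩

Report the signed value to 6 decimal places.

−√(2/3) ≈ -0.816497

triangle: 1!*0!*4!/6! = 24/720
(j±m)!: 0!*1!*4!*1!*3!*1! = 144
prefactor² = (2J+1)*Δ*N² = 24
  k=1: −1/(1!*0!*0!*3!*0!*1!) = -1/6
Σ = -1/6  ⇒  CG² = 24*(-1/6)² = 2/3
CG = −√(2/3) = -0.816497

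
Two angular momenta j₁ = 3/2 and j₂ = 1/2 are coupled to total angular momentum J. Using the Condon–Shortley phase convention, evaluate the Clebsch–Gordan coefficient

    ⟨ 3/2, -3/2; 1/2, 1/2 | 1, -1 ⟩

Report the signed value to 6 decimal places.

triangle: 1!·2!·0!/4! = 2/24
(j±m)!: 0!·3!·1!·0!·0!·2! = 12
prefactor² = (2J+1)·Δ·N² = 3
  k=1: −1/(1!·0!·2!·0!·0!·0!) = -1/2
Σ = -1/2  ⇒  CG² = 3·(-1/2)² = 3/4
CG = −√(3/4) = -0.866025

−√(3/4) = -0.866025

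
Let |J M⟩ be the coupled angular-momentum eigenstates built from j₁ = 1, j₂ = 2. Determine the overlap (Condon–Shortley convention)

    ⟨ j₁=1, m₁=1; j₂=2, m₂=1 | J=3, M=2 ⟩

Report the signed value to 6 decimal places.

+0.816497

√[7·0!2!4!/7! · 2!0!3!1!5!1!] = √(96)
  +(−1)^0/∏(0,0,0,3,2,1)! = 1/12  (running 1/12)
⟨..|..⟩ = √(96)·(1/12) = +0.816497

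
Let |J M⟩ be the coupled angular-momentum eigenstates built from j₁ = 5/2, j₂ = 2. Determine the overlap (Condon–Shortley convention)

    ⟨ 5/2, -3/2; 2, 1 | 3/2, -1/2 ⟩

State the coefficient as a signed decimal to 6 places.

+√(2/105) ≈ +0.138013

triangle: 3!×2!×1!/7! = 12/5040
(j±m)!: 1!×4!×3!×1!×1!×2! = 288
prefactor² = (2J+1)×Δ×N² = 96/35
  k=2: +1/(2!×1!×2!×1!×0!×0!) = 1/4
  k=3: −1/(3!×0!×1!×0!×1!×1!) = -1/6
Σ = 1/12  ⇒  CG² = 96/35×1/12² = 2/105
CG = +√(2/105) = +0.138013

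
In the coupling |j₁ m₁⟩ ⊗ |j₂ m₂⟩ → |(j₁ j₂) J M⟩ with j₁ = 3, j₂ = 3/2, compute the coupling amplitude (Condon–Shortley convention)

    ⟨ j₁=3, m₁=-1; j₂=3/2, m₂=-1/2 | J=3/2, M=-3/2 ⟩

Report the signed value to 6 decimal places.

-0.338062  (= −√(4/35))

j₁+j₂−J=3  J+j₁−j₂=3  J−j₁+j₂=0  j₁+j₂+J+1=7
(j₁±m₁, j₂±m₂, J±M) = (2,4,1,2,0,3)
P² = 576/35
sum k=1..1:
  [1] −1/12 = -1/12
S = -1/12
C² = P²·S² = 4/35 ; C = -0.338062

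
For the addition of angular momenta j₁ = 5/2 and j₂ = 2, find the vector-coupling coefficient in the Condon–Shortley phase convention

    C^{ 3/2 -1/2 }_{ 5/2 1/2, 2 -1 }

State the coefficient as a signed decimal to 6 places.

j₁+j₂−J=3  J+j₁−j₂=2  J−j₁+j₂=1  j₁+j₂+J+1=7
(j₁±m₁, j₂±m₂, J±M) = (3,2,1,3,1,2)
P² = 48/35
sum k=0..1:
  [0] +1/12 = 1/12
  [1] −1/2 = -1/2
S = -5/12
C² = P²·S² = 5/21 ; C = -0.487950

−√(5/21) ≈ -0.487950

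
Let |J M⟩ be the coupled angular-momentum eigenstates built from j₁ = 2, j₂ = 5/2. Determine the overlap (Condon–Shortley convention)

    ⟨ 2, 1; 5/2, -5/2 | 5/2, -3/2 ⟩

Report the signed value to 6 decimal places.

triangle: 2!×2!×3!/8! = 24/40320
(j±m)!: 3!×1!×0!×5!×1!×4! = 17280
prefactor² = (2J+1)×Δ×N² = 432/7
  k=0: +1/(0!×2!×1!×0!×1!×3!) = 1/12
Σ = 1/12  ⇒  CG² = 432/7×1/12² = 3/7
CG = +√(3/7) = +0.654654

+√(3/7) ≈ +0.654654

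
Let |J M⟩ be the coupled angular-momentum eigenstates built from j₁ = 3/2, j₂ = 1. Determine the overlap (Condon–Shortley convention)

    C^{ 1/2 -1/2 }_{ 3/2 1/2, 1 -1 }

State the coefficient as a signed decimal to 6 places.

√[2·2!1!0!/4! · 2!1!0!2!0!1!] = √(2/3)
  +(−1)^0/∏(0,2,1,0,0,0)! = 1/2  (running 1/2)
⟨..|..⟩ = √(2/3)·(1/2) = +0.408248

+√(1/6) = +0.408248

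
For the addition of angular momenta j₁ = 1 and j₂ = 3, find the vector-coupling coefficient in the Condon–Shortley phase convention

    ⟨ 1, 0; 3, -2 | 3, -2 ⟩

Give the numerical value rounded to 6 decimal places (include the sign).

j₁+j₂−J=1  J+j₁−j₂=1  J−j₁+j₂=5  j₁+j₂+J+1=8
(j₁±m₁, j₂±m₂, J±M) = (1,1,1,5,1,5)
P² = 300
sum k=0..1:
  [0] +1/24 = 1/24
  [1] −1/120 = -1/120
S = 1/30
C² = P²·S² = 1/3 ; C = +0.577350

+√(1/3) = +0.577350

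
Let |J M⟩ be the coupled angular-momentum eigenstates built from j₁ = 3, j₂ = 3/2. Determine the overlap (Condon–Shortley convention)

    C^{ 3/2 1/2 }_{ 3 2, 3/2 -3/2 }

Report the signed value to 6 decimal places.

+0.534522  (= +√(2/7))

triangle: 3!·3!·0!/7! = 36/5040
(j±m)!: 5!·1!·0!·3!·2!·1! = 1440
prefactor² = (2J+1)·Δ·N² = 288/7
  k=0: +1/(0!·3!·1!·0!·2!·0!) = 1/12
Σ = 1/12  ⇒  CG² = 288/7·1/12² = 2/7
CG = +√(2/7) = +0.534522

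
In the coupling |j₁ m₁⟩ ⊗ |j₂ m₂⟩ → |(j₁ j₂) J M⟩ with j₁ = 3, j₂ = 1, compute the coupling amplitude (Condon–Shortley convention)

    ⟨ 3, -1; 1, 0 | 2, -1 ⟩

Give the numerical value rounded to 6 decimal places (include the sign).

√[5·2!4!0!/7! · 2!4!1!1!1!3!] = √(96/7)
  +(−1)^1/∏(1,1,3,0,1,0)! = -1/6  (running -1/6)
⟨..|..⟩ = √(96/7)·(-1/6) = -0.617213

−√(8/21) ≈ -0.617213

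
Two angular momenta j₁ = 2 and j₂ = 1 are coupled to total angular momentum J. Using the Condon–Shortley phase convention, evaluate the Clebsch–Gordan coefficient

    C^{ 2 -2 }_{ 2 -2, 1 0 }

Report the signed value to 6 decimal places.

−√(2/3) ≈ -0.816497

triangle: 1!*3!*1!/6! = 6/720
(j±m)!: 0!*4!*1!*1!*0!*4! = 576
prefactor² = (2J+1)*Δ*N² = 24
  k=1: −1/(1!*0!*3!*0!*0!*1!) = -1/6
Σ = -1/6  ⇒  CG² = 24*(-1/6)² = 2/3
CG = −√(2/3) = -0.816497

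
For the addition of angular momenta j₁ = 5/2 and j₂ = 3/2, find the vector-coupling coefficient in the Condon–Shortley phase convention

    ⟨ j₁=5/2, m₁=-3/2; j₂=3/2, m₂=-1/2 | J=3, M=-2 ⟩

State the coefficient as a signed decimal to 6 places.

−√(1/12) = -0.288675

triangle: 1!·4!·2!/8! = 48/40320
(j±m)!: 1!·4!·1!·2!·1!·5! = 5760
prefactor² = (2J+1)·Δ·N² = 48
  k=0: +1/(0!·1!·4!·1!·0!·1!) = 1/24
  k=1: −1/(1!·0!·3!·0!·1!·2!) = -1/12
Σ = -1/24  ⇒  CG² = 48·(-1/24)² = 1/12
CG = −√(1/12) = -0.288675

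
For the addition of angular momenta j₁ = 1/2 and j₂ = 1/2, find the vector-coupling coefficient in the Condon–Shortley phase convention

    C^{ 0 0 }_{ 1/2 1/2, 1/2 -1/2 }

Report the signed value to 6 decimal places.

+0.707107

triangle: 1!·0!·0!/2! = 1/2
(j±m)!: 1!·0!·0!·1!·0!·0! = 1
prefactor² = (2J+1)·Δ·N² = 1/2
  k=0: +1/(0!·1!·0!·0!·0!·0!) = 1
Σ = 1  ⇒  CG² = 1/2·1² = 1/2
CG = +√(1/2) = +0.707107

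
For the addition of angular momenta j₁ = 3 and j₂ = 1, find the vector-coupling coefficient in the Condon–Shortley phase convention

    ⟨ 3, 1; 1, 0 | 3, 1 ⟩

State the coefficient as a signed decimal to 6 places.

+√(1/12) ≈ +0.288675

j₁+j₂−J=1  J+j₁−j₂=5  J−j₁+j₂=1  j₁+j₂+J+1=8
(j₁±m₁, j₂±m₂, J±M) = (4,2,1,1,4,2)
P² = 48
sum k=0..1:
  [0] +1/12 = 1/12
  [1] −1/24 = -1/24
S = 1/24
C² = P²·S² = 1/12 ; C = +0.288675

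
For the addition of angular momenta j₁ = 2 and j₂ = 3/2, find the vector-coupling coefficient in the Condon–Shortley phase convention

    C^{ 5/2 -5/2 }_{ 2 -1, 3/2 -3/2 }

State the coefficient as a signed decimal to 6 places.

+0.654654

√[6·1!3!2!/7! · 1!3!0!3!0!5!] = √(432/7)
  +(−1)^0/∏(0,1,3,0,0,2)! = 1/12  (running 1/12)
⟨..|..⟩ = √(432/7)·(1/12) = +0.654654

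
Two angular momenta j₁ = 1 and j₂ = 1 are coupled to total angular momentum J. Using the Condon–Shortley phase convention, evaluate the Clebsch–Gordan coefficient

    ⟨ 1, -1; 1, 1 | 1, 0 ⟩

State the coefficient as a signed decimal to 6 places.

j₁+j₂−J=1  J+j₁−j₂=1  J−j₁+j₂=1  j₁+j₂+J+1=4
(j₁±m₁, j₂±m₂, J±M) = (0,2,2,0,1,1)
P² = 1/2
sum k=1..1:
  [1] −1/1 = -1
S = -1
C² = P²·S² = 1/2 ; C = -0.707107

−√(1/2) = -0.707107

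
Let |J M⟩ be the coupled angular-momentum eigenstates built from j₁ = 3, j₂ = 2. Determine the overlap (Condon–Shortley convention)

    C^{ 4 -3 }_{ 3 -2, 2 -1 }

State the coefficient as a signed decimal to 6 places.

−√(1/20) = -0.223607

j₁+j₂−J=1  J+j₁−j₂=5  J−j₁+j₂=3  j₁+j₂+J+1=10
(j₁±m₁, j₂±m₂, J±M) = (1,5,1,3,1,7)
P² = 6480
sum k=0..1:
  [0] +1/240 = 1/240
  [1] −1/144 = -1/144
S = -1/360
C² = P²·S² = 1/20 ; C = -0.223607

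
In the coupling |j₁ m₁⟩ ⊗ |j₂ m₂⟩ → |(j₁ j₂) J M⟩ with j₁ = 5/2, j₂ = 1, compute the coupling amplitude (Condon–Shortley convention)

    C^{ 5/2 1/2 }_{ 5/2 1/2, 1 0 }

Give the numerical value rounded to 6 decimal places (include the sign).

√[6·1!4!1!/7! · 3!2!1!1!3!2!] = √(144/35)
  +(−1)^0/∏(0,1,2,1,2,0)! = 1/4  (running 1/4)
  +(−1)^1/∏(1,0,1,0,3,1)! = -1/6  (running 1/12)
⟨..|..⟩ = √(144/35)·(1/12) = +0.169031

+0.169031  (= +√(1/35))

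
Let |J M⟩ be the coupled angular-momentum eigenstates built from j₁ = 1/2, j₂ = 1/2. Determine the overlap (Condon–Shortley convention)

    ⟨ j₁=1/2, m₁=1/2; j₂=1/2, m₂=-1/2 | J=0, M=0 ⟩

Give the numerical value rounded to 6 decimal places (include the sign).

+0.707107

triangle: 1!×0!×0!/2! = 1/2
(j±m)!: 1!×0!×0!×1!×0!×0! = 1
prefactor² = (2J+1)×Δ×N² = 1/2
  k=0: +1/(0!×1!×0!×0!×0!×0!) = 1
Σ = 1  ⇒  CG² = 1/2×1² = 1/2
CG = +√(1/2) = +0.707107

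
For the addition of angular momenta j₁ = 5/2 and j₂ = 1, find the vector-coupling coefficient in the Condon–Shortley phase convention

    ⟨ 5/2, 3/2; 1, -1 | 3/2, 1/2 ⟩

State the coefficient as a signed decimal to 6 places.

+√(2/5) ≈ +0.632456

√[4·2!3!0!/6! · 4!1!0!2!2!1!] = √(32/5)
  +(−1)^0/∏(0,2,1,0,2,0)! = 1/4  (running 1/4)
⟨..|..⟩ = √(32/5)·(1/4) = +0.632456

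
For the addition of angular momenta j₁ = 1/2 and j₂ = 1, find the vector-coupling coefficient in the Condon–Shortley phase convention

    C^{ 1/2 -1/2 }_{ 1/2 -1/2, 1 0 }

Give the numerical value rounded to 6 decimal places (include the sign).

-0.577350  (= −√(1/3))

√[2·1!0!1!/3! · 0!1!1!1!0!1!] = √(1/3)
  +(−1)^1/∏(1,0,0,0,0,1)! = -1  (running -1)
⟨..|..⟩ = √(1/3)·(-1) = -0.577350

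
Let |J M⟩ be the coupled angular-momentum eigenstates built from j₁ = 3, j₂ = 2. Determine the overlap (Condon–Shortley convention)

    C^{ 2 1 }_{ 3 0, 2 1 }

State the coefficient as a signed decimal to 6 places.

√[5·3!3!1!/8! · 3!3!3!1!3!1!] = √(81/14)
  +(−1)^2/∏(2,1,1,1,2,0)! = 1/4  (running 1/4)
  +(−1)^3/∏(3,0,0,0,3,1)! = -1/36  (running 2/9)
⟨..|..⟩ = √(81/14)·(2/9) = +0.534522

+√(2/7) = +0.534522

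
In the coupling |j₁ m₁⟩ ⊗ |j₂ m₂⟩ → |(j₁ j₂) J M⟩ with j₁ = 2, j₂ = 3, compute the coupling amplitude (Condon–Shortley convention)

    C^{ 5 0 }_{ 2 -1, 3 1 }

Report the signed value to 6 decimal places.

√[11·0!4!6!/11! · 1!3!4!2!5!5!] = √(138240/7)
  +(−1)^0/∏(0,0,3,4,1,2)! = 1/288  (running 1/288)
⟨..|..⟩ = √(138240/7)·(1/288) = +0.487950

+0.487950  (= +√(5/21))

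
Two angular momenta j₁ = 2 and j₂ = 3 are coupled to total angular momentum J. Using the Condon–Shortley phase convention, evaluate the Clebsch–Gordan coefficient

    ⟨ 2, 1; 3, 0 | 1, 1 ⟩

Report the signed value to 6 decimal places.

−√(3/35) = -0.292770

√[3·4!0!2!/7! · 3!1!3!3!2!0!] = √(432/35)
  +(−1)^1/∏(1,3,0,2,0,0)! = -1/12  (running -1/12)
⟨..|..⟩ = √(432/35)·(-1/12) = -0.292770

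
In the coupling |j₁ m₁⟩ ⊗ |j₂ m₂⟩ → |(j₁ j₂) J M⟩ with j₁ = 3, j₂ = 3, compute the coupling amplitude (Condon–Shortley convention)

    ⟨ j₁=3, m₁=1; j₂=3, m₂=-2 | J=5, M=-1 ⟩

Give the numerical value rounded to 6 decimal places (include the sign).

+0.566947  (= +√(9/28))

√[11·1!5!5!/12! · 4!2!1!5!4!6!] = √(230400/7)
  +(−1)^0/∏(0,1,2,1,3,4)! = 1/288  (running 1/288)
  +(−1)^1/∏(1,0,1,0,4,5)! = -1/2880  (running 1/320)
⟨..|..⟩ = √(230400/7)·(1/320) = +0.566947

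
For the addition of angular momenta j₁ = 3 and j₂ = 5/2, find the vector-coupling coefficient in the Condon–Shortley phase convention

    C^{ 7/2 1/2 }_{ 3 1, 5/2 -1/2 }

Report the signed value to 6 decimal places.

j₁+j₂−J=2  J+j₁−j₂=4  J−j₁+j₂=3  j₁+j₂+J+1=10
(j₁±m₁, j₂±m₂, J±M) = (4,2,2,3,4,3)
P² = 9216/175
sum k=0..2:
  [0] +1/16 = 1/16
  [1] −1/12 = -1/12
  [2] +1/288 = 1/288
S = -5/288
C² = P²·S² = 1/63 ; C = -0.125988

−√(1/63) ≈ -0.125988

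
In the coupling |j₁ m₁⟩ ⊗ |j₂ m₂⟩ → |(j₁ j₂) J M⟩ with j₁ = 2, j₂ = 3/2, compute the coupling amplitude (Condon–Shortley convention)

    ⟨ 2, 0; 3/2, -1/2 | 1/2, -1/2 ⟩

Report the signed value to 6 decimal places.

√[2·3!1!0!/5! · 2!2!1!2!0!1!] = √(4/5)
  +(−1)^1/∏(1,2,1,0,0,0)! = -1/2  (running -1/2)
⟨..|..⟩ = √(4/5)·(-1/2) = -0.447214

-0.447214  (= −√(1/5))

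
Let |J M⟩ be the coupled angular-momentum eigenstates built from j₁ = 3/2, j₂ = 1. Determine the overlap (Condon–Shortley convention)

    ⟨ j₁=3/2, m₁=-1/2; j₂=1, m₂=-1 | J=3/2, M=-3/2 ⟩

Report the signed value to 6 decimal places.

√[4·1!2!1!/5! · 1!2!0!2!0!3!] = √(8/5)
  +(−1)^0/∏(0,1,2,0,0,1)! = 1/2  (running 1/2)
⟨..|..⟩ = √(8/5)·(1/2) = +0.632456

+0.632456  (= +√(2/5))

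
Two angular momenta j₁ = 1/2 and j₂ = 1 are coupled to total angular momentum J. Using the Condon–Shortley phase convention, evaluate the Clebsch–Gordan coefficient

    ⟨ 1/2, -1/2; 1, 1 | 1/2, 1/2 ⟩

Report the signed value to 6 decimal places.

j₁+j₂−J=1  J+j₁−j₂=0  J−j₁+j₂=1  j₁+j₂+J+1=3
(j₁±m₁, j₂±m₂, J±M) = (0,1,2,0,1,0)
P² = 2/3
sum k=1..1:
  [1] −1/1 = -1
S = -1
C² = P²·S² = 2/3 ; C = -0.816497

−√(2/3) ≈ -0.816497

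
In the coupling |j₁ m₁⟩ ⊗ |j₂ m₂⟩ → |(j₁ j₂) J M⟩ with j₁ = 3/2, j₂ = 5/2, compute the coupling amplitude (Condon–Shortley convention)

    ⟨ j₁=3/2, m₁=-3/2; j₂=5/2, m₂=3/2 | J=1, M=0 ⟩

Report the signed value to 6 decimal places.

-0.447214  (= −√(1/5))

triangle: 3!×0!×2!/6! = 12/720
(j±m)!: 0!×3!×4!×1!×1!×1! = 144
prefactor² = (2J+1)×Δ×N² = 36/5
  k=3: −1/(3!×0!×0!×1!×0!×1!) = -1/6
Σ = -1/6  ⇒  CG² = 36/5×(-1/6)² = 1/5
CG = −√(1/5) = -0.447214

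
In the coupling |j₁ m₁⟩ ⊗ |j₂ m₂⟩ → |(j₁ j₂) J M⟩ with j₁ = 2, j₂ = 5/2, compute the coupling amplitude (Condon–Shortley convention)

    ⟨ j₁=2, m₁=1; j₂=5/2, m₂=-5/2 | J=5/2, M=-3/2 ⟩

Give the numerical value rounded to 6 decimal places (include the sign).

triangle: 2!*2!*3!/8! = 24/40320
(j±m)!: 3!*1!*0!*5!*1!*4! = 17280
prefactor² = (2J+1)*Δ*N² = 432/7
  k=0: +1/(0!*2!*1!*0!*1!*3!) = 1/12
Σ = 1/12  ⇒  CG² = 432/7*1/12² = 3/7
CG = +√(3/7) = +0.654654

+√(3/7) = +0.654654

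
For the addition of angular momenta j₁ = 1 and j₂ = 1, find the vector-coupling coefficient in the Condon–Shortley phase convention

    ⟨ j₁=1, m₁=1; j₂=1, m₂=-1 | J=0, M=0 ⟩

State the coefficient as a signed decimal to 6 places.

triangle: 2!*0!*0!/3! = 2/6
(j±m)!: 2!*0!*0!*2!*0!*0! = 4
prefactor² = (2J+1)*Δ*N² = 4/3
  k=0: +1/(0!*2!*0!*0!*0!*0!) = 1/2
Σ = 1/2  ⇒  CG² = 4/3*1/2² = 1/3
CG = +√(1/3) = +0.577350

+0.577350  (= +√(1/3))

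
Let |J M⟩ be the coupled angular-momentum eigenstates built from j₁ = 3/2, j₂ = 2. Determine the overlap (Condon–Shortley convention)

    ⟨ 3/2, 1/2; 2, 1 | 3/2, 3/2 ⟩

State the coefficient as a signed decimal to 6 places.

triangle: 2!·1!·2!/6! = 4/720
(j±m)!: 2!·1!·3!·1!·3!·0! = 72
prefactor² = (2J+1)·Δ·N² = 8/5
  k=1: −1/(1!·1!·0!·2!·1!·0!) = -1/2
Σ = -1/2  ⇒  CG² = 8/5·(-1/2)² = 2/5
CG = −√(2/5) = -0.632456

−√(2/5) = -0.632456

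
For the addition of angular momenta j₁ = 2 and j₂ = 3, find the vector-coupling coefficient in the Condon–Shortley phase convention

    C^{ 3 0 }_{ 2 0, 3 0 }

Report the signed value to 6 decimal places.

−√(4/15) ≈ -0.516398

√[7·2!2!4!/9! · 2!2!3!3!3!3!] = √(48/5)
  +(−1)^0/∏(0,2,2,3,0,1)! = 1/24  (running 1/24)
  +(−1)^1/∏(1,1,1,2,1,2)! = -1/4  (running -5/24)
  +(−1)^2/∏(2,0,0,1,2,3)! = 1/24  (running -1/6)
⟨..|..⟩ = √(48/5)·(-1/6) = -0.516398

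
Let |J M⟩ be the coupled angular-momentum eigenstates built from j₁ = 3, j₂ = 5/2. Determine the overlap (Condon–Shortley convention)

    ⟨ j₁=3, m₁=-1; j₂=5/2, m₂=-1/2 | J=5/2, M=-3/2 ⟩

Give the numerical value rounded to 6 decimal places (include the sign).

triangle: 3!×3!×2!/9! = 72/362880
(j±m)!: 2!×4!×2!×3!×1!×4! = 13824
prefactor² = (2J+1)×Δ×N² = 576/35
  k=1: −1/(1!×2!×3!×1!×0!×1!) = -1/12
  k=2: +1/(2!×1!×2!×0!×1!×2!) = 1/8
Σ = 1/24  ⇒  CG² = 576/35×1/24² = 1/35
CG = +√(1/35) = +0.169031

+0.169031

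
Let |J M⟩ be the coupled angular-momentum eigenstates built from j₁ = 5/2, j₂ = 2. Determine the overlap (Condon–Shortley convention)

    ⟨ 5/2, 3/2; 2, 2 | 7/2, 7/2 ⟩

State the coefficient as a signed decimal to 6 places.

−√(4/9) = -0.666667

√[8·1!4!3!/9! · 4!1!4!0!7!0!] = √(9216)
  +(−1)^1/∏(1,0,0,3,4,0)! = -1/144  (running -1/144)
⟨..|..⟩ = √(9216)·(-1/144) = -0.666667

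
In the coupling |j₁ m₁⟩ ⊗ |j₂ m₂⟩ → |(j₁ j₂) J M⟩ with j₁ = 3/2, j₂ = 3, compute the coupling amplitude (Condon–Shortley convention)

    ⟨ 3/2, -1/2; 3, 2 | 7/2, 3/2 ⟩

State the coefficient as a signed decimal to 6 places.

−√(3/7) ≈ -0.654654

j₁+j₂−J=1  J+j₁−j₂=2  J−j₁+j₂=5  j₁+j₂+J+1=9
(j₁±m₁, j₂±m₂, J±M) = (1,2,5,1,5,2)
P² = 6400/21
sum k=0..1:
  [0] +1/240 = 1/240
  [1] −1/24 = -1/24
S = -3/80
C² = P²·S² = 3/7 ; C = -0.654654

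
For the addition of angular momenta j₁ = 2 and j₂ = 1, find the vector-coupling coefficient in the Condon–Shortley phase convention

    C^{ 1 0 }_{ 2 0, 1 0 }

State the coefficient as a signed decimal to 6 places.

-0.632456  (= −√(2/5))

triangle: 2!×2!×0!/5! = 4/120
(j±m)!: 2!×2!×1!×1!×1!×1! = 4
prefactor² = (2J+1)×Δ×N² = 2/5
  k=1: −1/(1!×1!×1!×0!×1!×0!) = -1
Σ = -1  ⇒  CG² = 2/5×(-1)² = 2/5
CG = −√(2/5) = -0.632456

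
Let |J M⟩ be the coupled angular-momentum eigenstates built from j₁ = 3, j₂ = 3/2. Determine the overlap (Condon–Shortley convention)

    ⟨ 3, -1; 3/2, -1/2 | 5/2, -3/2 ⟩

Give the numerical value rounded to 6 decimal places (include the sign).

√[6·2!4!1!/8! · 2!4!1!2!1!4!] = √(576/35)
  +(−1)^0/∏(0,2,4,1,0,0)! = 1/48  (running 1/48)
  +(−1)^1/∏(1,1,3,0,1,1)! = -1/6  (running -7/48)
⟨..|..⟩ = √(576/35)·(-7/48) = -0.591608

−√(7/20) = -0.591608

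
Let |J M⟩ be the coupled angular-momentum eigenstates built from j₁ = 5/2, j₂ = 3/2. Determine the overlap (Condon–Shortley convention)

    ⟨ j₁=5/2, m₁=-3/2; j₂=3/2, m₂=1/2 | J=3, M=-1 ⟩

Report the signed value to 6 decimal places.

√[7·1!4!2!/8! · 1!4!2!1!2!4!] = √(96/5)
  +(−1)^0/∏(0,1,4,2,0,0)! = 1/48  (running 1/48)
  +(−1)^1/∏(1,0,3,1,1,1)! = -1/6  (running -7/48)
⟨..|..⟩ = √(96/5)·(-7/48) = -0.639010

−√(49/120) ≈ -0.639010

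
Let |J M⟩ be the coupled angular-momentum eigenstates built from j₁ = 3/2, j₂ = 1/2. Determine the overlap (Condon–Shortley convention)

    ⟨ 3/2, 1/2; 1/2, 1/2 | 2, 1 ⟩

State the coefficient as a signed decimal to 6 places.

triangle: 0!*3!*1!/5! = 6/120
(j±m)!: 2!*1!*1!*0!*3!*1! = 12
prefactor² = (2J+1)*Δ*N² = 3
  k=0: +1/(0!*0!*1!*1!*2!*0!) = 1/2
Σ = 1/2  ⇒  CG² = 3*1/2² = 3/4
CG = +√(3/4) = +0.866025

+√(3/4) ≈ +0.866025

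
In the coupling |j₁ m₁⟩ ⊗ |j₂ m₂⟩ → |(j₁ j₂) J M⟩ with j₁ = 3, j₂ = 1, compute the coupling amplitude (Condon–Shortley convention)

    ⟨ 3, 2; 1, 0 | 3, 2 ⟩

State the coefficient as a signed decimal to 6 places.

+0.577350  (= +√(1/3))

triangle: 1!*5!*1!/8! = 120/40320
(j±m)!: 5!*1!*1!*1!*5!*1! = 14400
prefactor² = (2J+1)*Δ*N² = 300
  k=0: +1/(0!*1!*1!*1!*4!*0!) = 1/24
  k=1: −1/(1!*0!*0!*0!*5!*1!) = -1/120
Σ = 1/30  ⇒  CG² = 300*1/30² = 1/3
CG = +√(1/3) = +0.577350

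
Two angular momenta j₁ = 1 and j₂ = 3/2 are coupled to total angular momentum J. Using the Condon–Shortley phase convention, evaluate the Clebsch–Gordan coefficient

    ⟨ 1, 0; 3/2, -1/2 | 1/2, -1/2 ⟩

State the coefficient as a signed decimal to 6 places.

−√(1/3) ≈ -0.577350

triangle: 2!·0!·1!/4! = 2/24
(j±m)!: 1!·1!·1!·2!·0!·1! = 2
prefactor² = (2J+1)·Δ·N² = 1/3
  k=1: −1/(1!·1!·0!·0!·0!·1!) = -1
Σ = -1  ⇒  CG² = 1/3·(-1)² = 1/3
CG = −√(1/3) = -0.577350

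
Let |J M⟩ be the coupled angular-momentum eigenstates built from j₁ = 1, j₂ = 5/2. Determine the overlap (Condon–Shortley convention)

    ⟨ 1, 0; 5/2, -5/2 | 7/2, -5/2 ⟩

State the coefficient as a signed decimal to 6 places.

+√(2/7) ≈ +0.534522

j₁+j₂−J=0  J+j₁−j₂=2  J−j₁+j₂=5  j₁+j₂+J+1=8
(j₁±m₁, j₂±m₂, J±M) = (1,1,0,5,1,6)
P² = 28800/7
sum k=0..0:
  [0] +1/120 = 1/120
S = 1/120
C² = P²·S² = 2/7 ; C = +0.534522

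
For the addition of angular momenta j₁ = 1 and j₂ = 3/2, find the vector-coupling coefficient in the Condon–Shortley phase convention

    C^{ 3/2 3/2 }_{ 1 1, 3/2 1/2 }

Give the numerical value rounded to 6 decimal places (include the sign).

triangle: 1!*1!*2!/5! = 2/120
(j±m)!: 2!*0!*2!*1!*3!*0! = 24
prefactor² = (2J+1)*Δ*N² = 8/5
  k=0: +1/(0!*1!*0!*2!*1!*0!) = 1/2
Σ = 1/2  ⇒  CG² = 8/5*1/2² = 2/5
CG = +√(2/5) = +0.632456

+√(2/5) ≈ +0.632456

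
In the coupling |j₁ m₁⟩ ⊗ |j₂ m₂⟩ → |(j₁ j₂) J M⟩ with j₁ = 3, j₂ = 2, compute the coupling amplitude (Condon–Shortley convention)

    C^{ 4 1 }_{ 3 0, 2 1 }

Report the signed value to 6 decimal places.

j₁+j₂−J=1  J+j₁−j₂=5  J−j₁+j₂=3  j₁+j₂+J+1=10
(j₁±m₁, j₂±m₂, J±M) = (3,3,3,1,5,3)
P² = 1944/7
sum k=0..1:
  [0] +1/72 = 1/72
  [1] −1/24 = -1/24
S = -1/36
C² = P²·S² = 3/14 ; C = -0.462910

-0.462910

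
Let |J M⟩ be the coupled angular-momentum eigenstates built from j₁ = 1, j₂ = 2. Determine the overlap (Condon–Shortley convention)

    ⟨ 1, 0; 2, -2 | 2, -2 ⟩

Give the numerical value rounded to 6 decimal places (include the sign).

triangle: 1!*1!*3!/6! = 6/720
(j±m)!: 1!*1!*0!*4!*0!*4! = 576
prefactor² = (2J+1)*Δ*N² = 24
  k=0: +1/(0!*1!*1!*0!*0!*3!) = 1/6
Σ = 1/6  ⇒  CG² = 24*1/6² = 2/3
CG = +√(2/3) = +0.816497

+0.816497  (= +√(2/3))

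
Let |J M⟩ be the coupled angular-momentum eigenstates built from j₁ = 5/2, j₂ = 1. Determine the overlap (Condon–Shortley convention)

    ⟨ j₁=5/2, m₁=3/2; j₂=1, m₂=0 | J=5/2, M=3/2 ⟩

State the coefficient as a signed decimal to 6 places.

triangle: 1!*4!*1!/7! = 24/5040
(j±m)!: 4!*1!*1!*1!*4!*1! = 576
prefactor² = (2J+1)*Δ*N² = 576/35
  k=0: +1/(0!*1!*1!*1!*3!*0!) = 1/6
  k=1: −1/(1!*0!*0!*0!*4!*1!) = -1/24
Σ = 1/8  ⇒  CG² = 576/35*1/8² = 9/35
CG = +√(9/35) = +0.507093

+√(9/35) ≈ +0.507093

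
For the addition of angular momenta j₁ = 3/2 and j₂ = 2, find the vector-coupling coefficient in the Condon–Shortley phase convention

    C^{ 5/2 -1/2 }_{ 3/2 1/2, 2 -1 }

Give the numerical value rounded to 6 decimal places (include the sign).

√[6·1!2!3!/7! · 2!1!1!3!2!3!] = √(72/35)
  +(−1)^0/∏(0,1,1,1,1,2)! = 1/2  (running 1/2)
  +(−1)^1/∏(1,0,0,0,2,3)! = -1/12  (running 5/12)
⟨..|..⟩ = √(72/35)·(5/12) = +0.597614

+√(5/14) ≈ +0.597614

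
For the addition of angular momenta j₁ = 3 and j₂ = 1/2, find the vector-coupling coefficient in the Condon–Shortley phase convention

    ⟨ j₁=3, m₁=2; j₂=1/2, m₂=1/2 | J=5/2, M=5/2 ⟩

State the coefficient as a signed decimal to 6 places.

−√(1/7) = -0.377964

√[6·1!5!0!/7! · 5!1!1!0!5!0!] = √(14400/7)
  +(−1)^1/∏(1,0,0,0,5,0)! = -1/120  (running -1/120)
⟨..|..⟩ = √(14400/7)·(-1/120) = -0.377964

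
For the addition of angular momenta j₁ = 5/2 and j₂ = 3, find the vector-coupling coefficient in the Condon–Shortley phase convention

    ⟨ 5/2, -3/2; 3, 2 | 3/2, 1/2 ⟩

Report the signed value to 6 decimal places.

-0.218218  (= −√(1/21))

√[4·4!1!2!/8! · 1!4!5!1!2!1!] = √(192/7)
  +(−1)^3/∏(3,1,1,2,0,0)! = -1/12  (running -1/12)
  +(−1)^4/∏(4,0,0,1,1,1)! = 1/24  (running -1/24)
⟨..|..⟩ = √(192/7)·(-1/24) = -0.218218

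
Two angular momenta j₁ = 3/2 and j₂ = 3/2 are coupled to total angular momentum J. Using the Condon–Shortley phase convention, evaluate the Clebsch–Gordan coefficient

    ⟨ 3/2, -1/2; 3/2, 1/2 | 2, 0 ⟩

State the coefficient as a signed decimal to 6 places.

√[5·1!2!2!/6! · 1!2!2!1!2!2!] = √(4/9)
  +(−1)^0/∏(0,1,2,2,0,0)! = 1/4  (running 1/4)
  +(−1)^1/∏(1,0,1,1,1,1)! = -1  (running -3/4)
⟨..|..⟩ = √(4/9)·(-3/4) = -0.500000

-0.500000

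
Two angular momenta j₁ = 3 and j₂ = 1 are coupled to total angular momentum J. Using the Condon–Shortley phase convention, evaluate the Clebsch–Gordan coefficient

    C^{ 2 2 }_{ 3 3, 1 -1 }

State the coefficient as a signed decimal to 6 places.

+√(5/7) ≈ +0.845154

triangle: 2!·4!·0!/7! = 48/5040
(j±m)!: 6!·0!·0!·2!·4!·0! = 34560
prefactor² = (2J+1)·Δ·N² = 11520/7
  k=0: +1/(0!·2!·0!·0!·4!·0!) = 1/48
Σ = 1/48  ⇒  CG² = 11520/7·1/48² = 5/7
CG = +√(5/7) = +0.845154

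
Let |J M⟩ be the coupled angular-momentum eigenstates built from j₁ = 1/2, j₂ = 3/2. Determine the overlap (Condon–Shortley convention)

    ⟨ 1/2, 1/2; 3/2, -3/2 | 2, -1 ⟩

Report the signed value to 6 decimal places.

√[5·0!1!3!/5! · 1!0!0!3!1!3!] = √(9)
  +(−1)^0/∏(0,0,0,0,1,3)! = 1/6  (running 1/6)
⟨..|..⟩ = √(9)·(1/6) = +0.500000

+√(1/4) = +0.500000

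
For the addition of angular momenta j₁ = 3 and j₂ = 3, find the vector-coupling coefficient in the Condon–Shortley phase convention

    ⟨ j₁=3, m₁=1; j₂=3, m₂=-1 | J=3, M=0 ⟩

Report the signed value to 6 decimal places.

√[7·3!3!3!/10! · 4!2!2!4!3!3!] = √(864/25)
  +(−1)^0/∏(0,3,2,2,1,1)! = 1/24  (running 1/24)
  +(−1)^1/∏(1,2,1,1,2,2)! = -1/8  (running -1/12)
  +(−1)^2/∏(2,1,0,0,3,3)! = 1/72  (running -5/72)
⟨..|..⟩ = √(864/25)·(-5/72) = -0.408248

-0.408248  (= −√(1/6))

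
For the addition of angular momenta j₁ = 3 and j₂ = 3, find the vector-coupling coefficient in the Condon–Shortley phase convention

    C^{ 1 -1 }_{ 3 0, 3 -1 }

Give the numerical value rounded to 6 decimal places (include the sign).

+√(3/14) = +0.462910

triangle: 5!·1!·1!/8! = 120/40320
(j±m)!: 3!·3!·2!·4!·0!·2! = 3456
prefactor² = (2J+1)·Δ·N² = 216/7
  k=2: +1/(2!·3!·1!·0!·0!·1!) = 1/12
Σ = 1/12  ⇒  CG² = 216/7·1/12² = 3/14
CG = +√(3/14) = +0.462910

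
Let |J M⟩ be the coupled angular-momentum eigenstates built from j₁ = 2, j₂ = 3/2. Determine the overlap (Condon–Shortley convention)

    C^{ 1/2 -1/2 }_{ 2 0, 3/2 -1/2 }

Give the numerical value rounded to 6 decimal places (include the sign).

−√(1/5) = -0.447214

j₁+j₂−J=3  J+j₁−j₂=1  J−j₁+j₂=0  j₁+j₂+J+1=5
(j₁±m₁, j₂±m₂, J±M) = (2,2,1,2,0,1)
P² = 4/5
sum k=1..1:
  [1] −1/2 = -1/2
S = -1/2
C² = P²·S² = 1/5 ; C = -0.447214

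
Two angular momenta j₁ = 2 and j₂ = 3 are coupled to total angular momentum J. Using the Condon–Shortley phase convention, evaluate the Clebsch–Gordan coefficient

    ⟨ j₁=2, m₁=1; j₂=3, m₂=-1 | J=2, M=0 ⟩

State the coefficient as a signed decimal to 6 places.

triangle: 3!·1!·3!/8! = 36/40320
(j±m)!: 3!·1!·2!·4!·2!·2! = 1152
prefactor² = (2J+1)·Δ·N² = 36/7
  k=0: +1/(0!·3!·1!·2!·0!·1!) = 1/12
  k=1: −1/(1!·2!·0!·1!·1!·2!) = -1/4
Σ = -1/6  ⇒  CG² = 36/7·(-1/6)² = 1/7
CG = −√(1/7) = -0.377964

−√(1/7) ≈ -0.377964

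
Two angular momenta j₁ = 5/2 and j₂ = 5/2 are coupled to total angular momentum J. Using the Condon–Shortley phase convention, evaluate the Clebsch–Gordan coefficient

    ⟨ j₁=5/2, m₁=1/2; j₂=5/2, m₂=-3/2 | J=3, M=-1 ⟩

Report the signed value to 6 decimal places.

√[7·2!3!3!/9! · 3!2!1!4!2!4!] = √(96/5)
  +(−1)^0/∏(0,2,2,1,1,2)! = 1/8  (running 1/8)
  +(−1)^1/∏(1,1,1,0,2,3)! = -1/12  (running 1/24)
⟨..|..⟩ = √(96/5)·(1/24) = +0.182574

+0.182574  (= +√(1/30))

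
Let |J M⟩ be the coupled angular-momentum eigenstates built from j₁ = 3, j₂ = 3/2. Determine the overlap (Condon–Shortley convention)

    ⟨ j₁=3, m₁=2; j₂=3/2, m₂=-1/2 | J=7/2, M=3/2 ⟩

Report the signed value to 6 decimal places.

+0.654654  (= +√(3/7))

j₁+j₂−J=1  J+j₁−j₂=5  J−j₁+j₂=2  j₁+j₂+J+1=9
(j₁±m₁, j₂±m₂, J±M) = (5,1,1,2,5,2)
P² = 6400/21
sum k=0..1:
  [0] +1/24 = 1/24
  [1] −1/240 = -1/240
S = 3/80
C² = P²·S² = 3/7 ; C = +0.654654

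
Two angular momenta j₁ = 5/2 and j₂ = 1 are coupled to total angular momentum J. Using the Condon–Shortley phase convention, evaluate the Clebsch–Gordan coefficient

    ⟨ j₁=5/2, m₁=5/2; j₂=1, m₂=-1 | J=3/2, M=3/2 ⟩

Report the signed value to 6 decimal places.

+0.816497

triangle: 2!×3!×0!/6! = 12/720
(j±m)!: 5!×0!×0!×2!×3!×0! = 1440
prefactor² = (2J+1)×Δ×N² = 96
  k=0: +1/(0!×2!×0!×0!×3!×0!) = 1/12
Σ = 1/12  ⇒  CG² = 96×1/12² = 2/3
CG = +√(2/3) = +0.816497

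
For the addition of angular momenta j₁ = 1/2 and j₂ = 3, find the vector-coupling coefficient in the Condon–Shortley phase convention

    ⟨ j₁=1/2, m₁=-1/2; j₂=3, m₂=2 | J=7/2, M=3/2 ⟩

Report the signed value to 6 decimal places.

triangle: 0!×1!×6!/8! = 720/40320
(j±m)!: 0!×1!×5!×1!×5!×2! = 28800
prefactor² = (2J+1)×Δ×N² = 28800/7
  k=0: +1/(0!×0!×1!×5!×0!×1!) = 1/120
Σ = 1/120  ⇒  CG² = 28800/7×1/120² = 2/7
CG = +√(2/7) = +0.534522

+√(2/7) = +0.534522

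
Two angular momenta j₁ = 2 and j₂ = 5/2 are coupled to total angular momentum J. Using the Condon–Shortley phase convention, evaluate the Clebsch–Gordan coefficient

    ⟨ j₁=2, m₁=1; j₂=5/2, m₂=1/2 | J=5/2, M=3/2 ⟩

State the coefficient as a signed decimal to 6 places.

triangle: 2!*2!*3!/8! = 24/40320
(j±m)!: 3!*1!*3!*2!*4!*1! = 1728
prefactor² = (2J+1)*Δ*N² = 216/35
  k=0: +1/(0!*2!*1!*3!*1!*0!) = 1/12
  k=1: −1/(1!*1!*0!*2!*2!*1!) = -1/4
Σ = -1/6  ⇒  CG² = 216/35*(-1/6)² = 6/35
CG = −√(6/35) = -0.414039

-0.414039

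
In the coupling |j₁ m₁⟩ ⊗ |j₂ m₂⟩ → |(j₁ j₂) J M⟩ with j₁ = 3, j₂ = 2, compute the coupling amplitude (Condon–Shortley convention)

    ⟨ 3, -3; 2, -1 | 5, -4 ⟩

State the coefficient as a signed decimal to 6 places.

triangle: 0!·6!·4!/11! = 17280/39916800
(j±m)!: 0!·6!·1!·3!·1!·9! = 1567641600
prefactor² = (2J+1)·Δ·N² = 7464960
  k=0: +1/(0!·0!·6!·1!·0!·3!) = 1/4320
Σ = 1/4320  ⇒  CG² = 7464960·1/4320² = 2/5
CG = +√(2/5) = +0.632456

+√(2/5) = +0.632456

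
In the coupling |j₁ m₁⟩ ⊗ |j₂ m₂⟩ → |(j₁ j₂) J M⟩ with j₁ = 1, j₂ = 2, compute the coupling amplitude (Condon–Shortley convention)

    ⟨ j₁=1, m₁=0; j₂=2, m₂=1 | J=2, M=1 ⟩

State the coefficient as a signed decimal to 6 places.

−√(1/6) = -0.408248

√[5·1!1!3!/6! · 1!1!3!1!3!1!] = √(3/2)
  +(−1)^0/∏(0,1,1,3,0,0)! = 1/6  (running 1/6)
  +(−1)^1/∏(1,0,0,2,1,1)! = -1/2  (running -1/3)
⟨..|..⟩ = √(3/2)·(-1/3) = -0.408248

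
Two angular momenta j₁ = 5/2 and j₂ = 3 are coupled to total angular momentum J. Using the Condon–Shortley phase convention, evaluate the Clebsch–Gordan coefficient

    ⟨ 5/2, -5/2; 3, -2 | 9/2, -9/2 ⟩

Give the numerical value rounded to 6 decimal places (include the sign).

triangle: 1!*4!*5!/11! = 2880/39916800
(j±m)!: 0!*5!*1!*5!*0!*9! = 5225472000
prefactor² = (2J+1)*Δ*N² = 41472000/11
  k=1: −1/(1!*0!*4!*0!*0!*5!) = -1/2880
Σ = -1/2880  ⇒  CG² = 41472000/11*(-1/2880)² = 5/11
CG = −√(5/11) = -0.674200

−√(5/11) ≈ -0.674200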